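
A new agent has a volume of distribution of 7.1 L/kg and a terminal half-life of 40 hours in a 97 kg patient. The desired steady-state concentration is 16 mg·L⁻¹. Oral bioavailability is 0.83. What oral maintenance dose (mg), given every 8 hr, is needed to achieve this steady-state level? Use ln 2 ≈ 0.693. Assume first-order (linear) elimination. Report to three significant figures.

1840 mg

Vd(total) = 97 kg × 7.1 L/kg = 688.7 L
CL = 0.693 × Vd / t½ = 0.693 × 688.7 / 40 = 11.93 L/h
D = CL × Css × τ / F = 11.93 × 16 × 8 / 0.83 = 1840 mg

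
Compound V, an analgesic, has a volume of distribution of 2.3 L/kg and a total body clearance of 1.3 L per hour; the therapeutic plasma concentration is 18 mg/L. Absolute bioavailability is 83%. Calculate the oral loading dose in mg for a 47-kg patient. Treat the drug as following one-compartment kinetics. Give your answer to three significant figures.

Vd(total) = 47 kg × 2.3 L/kg = 108.1 L
The loading dose fills Vd to the target concentration.
LD = Vd × C / F = 108.1 × 18.00 / 0.83 = 2344 mg

2340 mg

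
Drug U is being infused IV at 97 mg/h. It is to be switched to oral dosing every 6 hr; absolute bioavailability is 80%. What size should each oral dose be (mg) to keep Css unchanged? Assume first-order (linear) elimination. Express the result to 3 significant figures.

728 mg

To maintain the same Css, the systemic dosing rate must be unchanged: F·D/τ = infusion rate.
D = rate × τ / F = 97 × 6 / 0.8 = 727.5 mg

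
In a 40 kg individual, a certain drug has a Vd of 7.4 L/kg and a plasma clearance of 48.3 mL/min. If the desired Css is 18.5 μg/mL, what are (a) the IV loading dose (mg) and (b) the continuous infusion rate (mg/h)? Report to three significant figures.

Vd(total) = 40 kg × 7.4 L/kg = 296.0 L
Loading: fill Vd to C_target → 296.0 L × 18.5 mg/L = 5476 mg
CL = 48.3 mL/min = 48.3 × 0.06 = 2.898 L/h
Maintenance: replace elimination → rate = CL × Css = 2.898 × 18.5 = 53.61 mg/h

(a) 5480 mg; (b) 53.6 mg/h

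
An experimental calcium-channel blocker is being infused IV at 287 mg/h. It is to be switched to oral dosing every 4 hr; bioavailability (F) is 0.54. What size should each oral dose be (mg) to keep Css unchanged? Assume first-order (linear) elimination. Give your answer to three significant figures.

2130 mg

To maintain the same Css, the systemic dosing rate must be unchanged: F·D/τ = infusion rate.
D = rate × τ / F = 287 × 4 / 0.54 = 2126 mg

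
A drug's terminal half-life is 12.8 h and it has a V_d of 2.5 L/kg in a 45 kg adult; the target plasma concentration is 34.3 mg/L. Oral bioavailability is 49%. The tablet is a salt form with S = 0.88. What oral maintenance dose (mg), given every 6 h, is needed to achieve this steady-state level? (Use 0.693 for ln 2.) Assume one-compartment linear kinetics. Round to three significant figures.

Vd = 2.5 L/kg × 45 kg = 112.5 L
CL = ln 2 · Vd / t½ = 0.693 × 112.5 / 12.8 = 6.091 L/h
D = CL × Css × τ / F / S = 6.091 × 34.3 × 6 / 0.49 / 0.88 = 2907 mg

2910 mg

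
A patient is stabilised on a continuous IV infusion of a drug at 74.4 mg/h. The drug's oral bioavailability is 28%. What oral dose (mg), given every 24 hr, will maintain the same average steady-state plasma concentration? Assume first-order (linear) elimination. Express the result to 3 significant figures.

6380 mg

To maintain the same Css, the systemic dosing rate must be unchanged: F·D/τ = infusion rate.
D = rate × τ / F = 74.4 × 24 / 0.28 = 6377 mg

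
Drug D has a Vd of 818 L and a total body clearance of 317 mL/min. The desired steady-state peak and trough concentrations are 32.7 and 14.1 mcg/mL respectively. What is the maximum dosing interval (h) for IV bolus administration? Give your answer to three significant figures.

36.2 h

CL = 317 mL/min × 60/1000 = 19.02 L/h
k = CL / Vd = 19.02 / 818.0 = 0.02325 h⁻¹
Between IV bolus doses, concentration decays as C = C₀·e^(−kτ), so C_peak/C_trough = e^(kτ).
τ_max = ln(C_peak/C_trough) / k = ln(32.7/14.1) / 0.02325 = 0.8412 / 0.02325 = 36.18 h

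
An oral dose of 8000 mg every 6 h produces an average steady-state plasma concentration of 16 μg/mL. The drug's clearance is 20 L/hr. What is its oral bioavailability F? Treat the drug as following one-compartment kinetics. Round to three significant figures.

0.240

F·D/τ = CL·Css at steady state → F = CL·Css·τ / D.
F = 20 × 16 × 6 / 8000 = 0.240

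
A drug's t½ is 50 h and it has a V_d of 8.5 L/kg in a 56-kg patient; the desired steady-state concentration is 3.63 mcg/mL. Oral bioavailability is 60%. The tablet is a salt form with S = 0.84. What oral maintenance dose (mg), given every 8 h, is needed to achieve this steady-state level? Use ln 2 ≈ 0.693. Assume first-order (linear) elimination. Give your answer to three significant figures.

380 mg

Vd = 8.5 L/kg × 56 kg = 476.0 L
CL = 0.693 × Vd / t½ = 0.693 × 476.0 / 50 = 6.597 L/h
D = CL × Css × τ / F / S = 6.597 × 3.63 × 8 / 0.6 / 0.84 = 380.1 mg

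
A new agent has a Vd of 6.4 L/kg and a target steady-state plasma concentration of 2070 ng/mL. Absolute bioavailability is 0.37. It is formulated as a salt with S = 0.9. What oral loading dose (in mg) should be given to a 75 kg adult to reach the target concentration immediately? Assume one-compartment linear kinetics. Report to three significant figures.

Vd = 6.4 L/kg × 75 kg = 480.0 L
C = 2070 ng/mL = 2.070 mg/L
The loading dose fills Vd to the target concentration.
LD = Vd × C / F / S = 480.0 × 2.070 / 0.37 / 0.9 = 2984 mg

2980 mg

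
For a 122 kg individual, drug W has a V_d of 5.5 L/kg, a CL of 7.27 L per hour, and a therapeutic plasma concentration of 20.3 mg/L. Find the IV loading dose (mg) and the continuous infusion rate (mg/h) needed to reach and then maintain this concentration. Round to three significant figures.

Vd(total) = 122 kg × 5.5 L/kg = 671.0 L
LD = Vd · C_target = 671.0 × 20.3 = 13620 mg
Infusion rate = 7.270 L/h × 20.3 mg/L = 147.6 mg/h

(a) 13600 mg; (b) 148 mg/h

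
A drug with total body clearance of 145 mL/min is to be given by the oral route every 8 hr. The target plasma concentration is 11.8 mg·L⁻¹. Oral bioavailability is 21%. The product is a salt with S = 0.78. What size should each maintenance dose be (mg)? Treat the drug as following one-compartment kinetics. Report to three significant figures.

5010 mg

CL = 145 mL/min × 60/1000 = 8.700 L/h
D = CL × Css × τ / F / S = 8.700 × 11.8 × 8 / 0.21 / 0.78 = 5014 mg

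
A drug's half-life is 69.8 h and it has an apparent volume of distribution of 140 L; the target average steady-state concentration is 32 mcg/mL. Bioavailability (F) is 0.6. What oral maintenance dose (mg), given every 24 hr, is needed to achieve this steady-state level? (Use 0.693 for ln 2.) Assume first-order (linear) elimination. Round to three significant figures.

k = 0.693/69.8 = 0.009928 h⁻¹, so CL = k·Vd = 0.009928 × 140.0 = 1.390 L/h
D = CL × Css × τ / F = 1.390 × 32 × 24 / 0.6 = 1779 mg

1780 mg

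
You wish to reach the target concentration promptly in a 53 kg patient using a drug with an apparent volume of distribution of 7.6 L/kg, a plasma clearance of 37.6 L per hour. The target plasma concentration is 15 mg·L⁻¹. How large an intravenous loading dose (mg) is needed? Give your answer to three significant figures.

Vd = 7.6 L/kg × 53 kg = 402.8 L
Loading dose depends on Vd (not clearance): it fills the distribution volume.
LD = Vd × C = 402.8 × 15.00 = 6042 mg

6040 mg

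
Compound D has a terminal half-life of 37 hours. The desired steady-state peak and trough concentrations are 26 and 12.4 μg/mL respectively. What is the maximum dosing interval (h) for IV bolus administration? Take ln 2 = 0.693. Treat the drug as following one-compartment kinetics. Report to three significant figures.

k = 0.693 / t½ = 0.693 / 37 = 0.01873 h⁻¹
Between IV bolus doses, concentration decays as C = C₀·e^(−kτ), so C_peak/C_trough = e^(kτ).
τ_max = ln(C_peak/C_trough) / k = ln(26/12.4) / 0.01873 = 0.7404 / 0.01873 = 39.53 h

39.5 h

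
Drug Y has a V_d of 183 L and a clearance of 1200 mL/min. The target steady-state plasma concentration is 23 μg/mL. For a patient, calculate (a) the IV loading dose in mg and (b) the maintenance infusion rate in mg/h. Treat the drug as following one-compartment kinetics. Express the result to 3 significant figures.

(a) 4210 mg; (b) 1660 mg/h

Loading: fill Vd to C_target → 183.0 L × 23 mg/L = 4209 mg
CL = 1200 mL/min × 60/1000 = 72.00 L/h
Infusion rate = 72.00 L/h × 23 mg/L = 1656 mg/h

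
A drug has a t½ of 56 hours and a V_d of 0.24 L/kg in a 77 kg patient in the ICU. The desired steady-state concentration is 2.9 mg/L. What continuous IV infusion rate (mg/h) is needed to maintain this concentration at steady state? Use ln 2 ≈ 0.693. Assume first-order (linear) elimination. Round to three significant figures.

Vd = 0.24 L/kg × 77 kg = 18.48 L
CL = 0.693 × Vd / t½ = 0.693 × 18.48 / 56 = 0.2287 L/h
Infusion rate = CL × Css = 0.2287 × 2.9 = 0.6632 mg/h

0.663 mg/h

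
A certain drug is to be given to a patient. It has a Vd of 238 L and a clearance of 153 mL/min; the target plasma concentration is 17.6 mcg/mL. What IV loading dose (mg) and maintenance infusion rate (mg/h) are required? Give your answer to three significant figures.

(a) 4190 mg; (b) 162 mg/h

LD = Vd · C_target = 238.0 × 17.6 = 4189 mg
Convert clearance: 153 mL/min × 60 min/h ÷ 1000 mL/L = 9.180 L/h
Maintenance: replace elimination → rate = CL × Css = 9.180 × 17.6 = 161.6 mg/h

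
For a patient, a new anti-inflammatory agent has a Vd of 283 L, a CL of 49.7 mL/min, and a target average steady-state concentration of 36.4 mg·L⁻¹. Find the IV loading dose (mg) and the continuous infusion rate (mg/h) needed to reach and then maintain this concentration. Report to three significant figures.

(a) 10300 mg; (b) 109 mg/h

Loading dose = Vd × C = 283.0 × 36.4 = 10300 mg
CL = 49.7 mL/min = 49.7 × 0.06 = 2.982 L/h
Maintenance: replace elimination → rate = CL × Css = 2.982 × 36.4 = 108.5 mg/h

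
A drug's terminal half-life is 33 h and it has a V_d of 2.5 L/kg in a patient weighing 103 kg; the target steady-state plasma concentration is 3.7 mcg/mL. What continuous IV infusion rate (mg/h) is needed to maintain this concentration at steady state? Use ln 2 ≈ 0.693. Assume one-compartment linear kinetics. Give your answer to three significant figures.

Total Vd = 2.5 × 103 = 257.5 L
CL = ln 2 · Vd / t½ = 0.693 × 257.5 / 33 = 5.408 L/h
Infusion rate = CL × Css = 5.408 × 3.7 = 20.01 mg/h

20.0 mg/h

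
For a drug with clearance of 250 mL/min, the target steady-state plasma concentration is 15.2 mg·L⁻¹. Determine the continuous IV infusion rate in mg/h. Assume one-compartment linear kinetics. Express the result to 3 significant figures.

228 mg/h

CL = 250 mL/min × 60/1000 = 15.00 L/h
R₀ = 15.00 × 15.2 = 228.0 mg/h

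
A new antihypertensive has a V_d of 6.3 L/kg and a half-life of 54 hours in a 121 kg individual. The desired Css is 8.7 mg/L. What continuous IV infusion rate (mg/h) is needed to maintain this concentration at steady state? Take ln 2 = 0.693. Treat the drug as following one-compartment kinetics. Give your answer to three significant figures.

85.1 mg/h

Vd = 6.3 L/kg × 121 kg = 762.3 L
CL = 0.693 × Vd / t½ = 0.693 × 762.3 / 54 = 9.783 L/h
Infusion rate = CL × Css = 9.783 × 8.7 = 85.11 mg/h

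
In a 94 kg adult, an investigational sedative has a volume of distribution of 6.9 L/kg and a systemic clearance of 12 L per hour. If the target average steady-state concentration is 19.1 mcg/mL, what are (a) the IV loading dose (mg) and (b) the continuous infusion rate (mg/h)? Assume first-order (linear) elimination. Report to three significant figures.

(a) 12400 mg; (b) 229 mg/h

Vd(total) = 94 kg × 6.9 L/kg = 648.6 L
LD = Vd · C_target = 648.6 × 19.1 = 12390 mg
Maintenance: replace elimination → rate = CL × Css = 12.00 × 19.1 = 229.2 mg/h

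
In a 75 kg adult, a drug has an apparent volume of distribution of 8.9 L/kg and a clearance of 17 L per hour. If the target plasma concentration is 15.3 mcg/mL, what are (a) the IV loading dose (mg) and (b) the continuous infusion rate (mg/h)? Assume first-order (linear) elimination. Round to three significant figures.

(a) 10200 mg; (b) 260 mg/h

Total Vd = 8.9 × 75 = 667.5 L
Loading: fill Vd to C_target → 667.5 L × 15.3 mg/L = 10210 mg
Infusion rate = 17.00 L/h × 15.3 mg/L = 260.1 mg/h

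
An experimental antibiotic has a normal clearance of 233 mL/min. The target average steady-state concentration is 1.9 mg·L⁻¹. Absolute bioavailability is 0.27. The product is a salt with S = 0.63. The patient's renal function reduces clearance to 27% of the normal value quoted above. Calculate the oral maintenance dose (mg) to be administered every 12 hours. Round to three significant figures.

CL = 233 mL/min × 60/1000 = 13.98 L/h
Patient clearance = 0.27 × 13.98 = 3.775 L/h
D = CL × Css × τ / F / S = 3.775 × 1.9 × 12 / 0.27 / 0.63 = 506.0 mg

506 mg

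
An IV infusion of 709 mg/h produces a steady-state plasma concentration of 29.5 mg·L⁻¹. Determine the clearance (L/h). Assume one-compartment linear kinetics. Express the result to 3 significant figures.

At steady state, infusion rate = CL × Css, so CL = rate / Css.
CL = 709 / 29.5 = 24.03 L/h

24.0 L/h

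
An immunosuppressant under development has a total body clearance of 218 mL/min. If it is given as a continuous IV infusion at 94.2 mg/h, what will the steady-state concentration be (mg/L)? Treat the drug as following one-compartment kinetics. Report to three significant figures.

CL = 218 mL/min = 218 × 0.06 = 13.08 L/h
Css = rate / CL = 94.2 / 13.08 = 7.202 mg/L

7.20 mg/L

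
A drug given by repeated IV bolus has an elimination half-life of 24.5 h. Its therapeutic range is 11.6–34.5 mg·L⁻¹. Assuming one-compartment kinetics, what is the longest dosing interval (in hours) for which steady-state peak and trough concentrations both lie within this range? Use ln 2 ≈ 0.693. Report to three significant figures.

k = 0.693 / t½ = 0.693 / 24.5 = 0.02829 h⁻¹
Between IV bolus doses, concentration decays as C = C₀·e^(−kτ), so C_peak/C_trough = e^(kτ).
τ_max = ln(C_peak/C_trough) / k = ln(34.5/11.6) / 0.02829 = 1.090 / 0.02829 = 38.53 h

38.5 h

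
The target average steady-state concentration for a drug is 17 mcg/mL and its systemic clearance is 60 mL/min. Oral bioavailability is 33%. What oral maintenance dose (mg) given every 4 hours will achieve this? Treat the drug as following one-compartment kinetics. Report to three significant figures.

742 mg

CL = 60 mL/min = 60 × 0.06 = 3.600 L/h
D = CL × Css × τ / F = 3.600 × 17 × 4 / 0.33 = 741.8 mg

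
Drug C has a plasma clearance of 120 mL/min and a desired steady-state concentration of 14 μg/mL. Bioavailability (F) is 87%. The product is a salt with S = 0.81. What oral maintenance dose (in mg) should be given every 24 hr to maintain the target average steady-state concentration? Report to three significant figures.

3430 mg

CL = 120 mL/min × 60/1000 = 7.200 L/h
At steady state, dose per interval replaces the amount cleared in that interval: F·S·D/τ = CL·Css.
D = CL × Css × τ / F / S = 7.200 × 14 × 24 / 0.87 / 0.81 = 3433 mg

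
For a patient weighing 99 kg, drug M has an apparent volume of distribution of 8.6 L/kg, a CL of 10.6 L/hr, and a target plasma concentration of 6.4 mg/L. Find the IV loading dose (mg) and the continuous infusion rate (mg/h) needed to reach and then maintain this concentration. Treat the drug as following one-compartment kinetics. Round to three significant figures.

Vd = 8.6 L/kg × 99 kg = 851.4 L
Loading: fill Vd to C_target → 851.4 L × 6.4 mg/L = 5449 mg
Infusion rate = 10.60 L/h × 6.4 mg/L = 67.84 mg/h

(a) 5450 mg; (b) 67.8 mg/h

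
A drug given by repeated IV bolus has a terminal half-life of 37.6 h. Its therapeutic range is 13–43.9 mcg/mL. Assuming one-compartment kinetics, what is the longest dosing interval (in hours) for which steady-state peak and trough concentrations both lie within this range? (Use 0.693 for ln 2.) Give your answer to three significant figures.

66.0 h

k = 0.693 / t½ = 0.693 / 37.6 = 0.01843 h⁻¹
Between IV bolus doses, concentration decays as C = C₀·e^(−kτ), so C_peak/C_trough = e^(kτ).
τ_max = ln(C_peak/C_trough) / k = ln(43.9/13) / 0.01843 = 1.217 / 0.01843 = 66.03 h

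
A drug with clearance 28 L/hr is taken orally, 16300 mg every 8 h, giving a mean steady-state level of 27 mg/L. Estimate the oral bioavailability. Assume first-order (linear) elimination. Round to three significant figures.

F·D/τ = CL·Css at steady state → F = CL·Css·τ / D.
F = 28 × 27 × 8 / 16300 = 0.371

0.371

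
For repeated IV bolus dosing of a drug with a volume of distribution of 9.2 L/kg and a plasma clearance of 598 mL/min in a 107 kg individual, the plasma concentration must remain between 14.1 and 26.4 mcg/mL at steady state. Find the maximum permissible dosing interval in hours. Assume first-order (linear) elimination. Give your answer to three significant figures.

Vd(total) = 107 kg × 9.2 L/kg = 984.4 L
Convert clearance: 598 mL/min × 60 min/h ÷ 1000 mL/L = 35.88 L/h
k = CL / Vd = 35.88 / 984.4 = 0.03645 h⁻¹
Between IV bolus doses, concentration decays as C = C₀·e^(−kτ), so C_peak/C_trough = e^(kτ).
τ_max = ln(C_peak/C_trough) / k = ln(26.4/14.1) / 0.03645 = 0.6272 / 0.03645 = 17.21 h

17.2 h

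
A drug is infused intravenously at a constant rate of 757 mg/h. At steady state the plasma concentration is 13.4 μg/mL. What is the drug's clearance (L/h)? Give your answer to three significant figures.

At steady state, infusion rate = CL × Css, so CL = rate / Css.
CL = 757 / 13.4 = 56.49 L/h

56.5 L/h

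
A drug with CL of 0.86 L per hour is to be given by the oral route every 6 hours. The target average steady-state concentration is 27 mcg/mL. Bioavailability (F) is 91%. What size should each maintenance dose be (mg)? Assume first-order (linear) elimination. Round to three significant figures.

153 mg

D = CL × Css × τ / F = 0.8600 × 27 × 6 / 0.91 = 153.1 mg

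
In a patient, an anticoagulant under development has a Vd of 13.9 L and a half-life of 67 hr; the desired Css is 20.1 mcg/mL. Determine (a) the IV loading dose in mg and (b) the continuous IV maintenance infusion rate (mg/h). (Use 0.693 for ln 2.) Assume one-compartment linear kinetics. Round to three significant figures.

LD = Vd × C = 13.90 × 20.1 = 279.4 mg
CL = 0.693 × Vd / t½ = 0.693 × 13.90 / 67 = 0.1438 L/h
Infusion rate = CL × Css = 0.1438 × 20.1 = 2.890 mg/h

(a) 279 mg; (b) 2.89 mg/h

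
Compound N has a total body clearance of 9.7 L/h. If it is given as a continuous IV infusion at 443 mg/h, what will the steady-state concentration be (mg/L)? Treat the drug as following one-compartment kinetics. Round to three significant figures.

45.7 mg/L

Css = rate / CL = 443 / 9.700 = 45.67 mg/L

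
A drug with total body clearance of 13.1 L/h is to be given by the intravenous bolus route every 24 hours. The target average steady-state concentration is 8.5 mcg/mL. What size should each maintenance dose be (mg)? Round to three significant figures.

2670 mg

D = CL × Css × τ = 13.10 × 8.5 × 24 = 2672 mg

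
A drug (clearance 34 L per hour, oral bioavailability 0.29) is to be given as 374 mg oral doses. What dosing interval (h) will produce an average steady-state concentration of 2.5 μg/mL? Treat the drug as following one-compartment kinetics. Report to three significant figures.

F·D/τ = CL·Css → τ = F·D / (CL·Css).
τ = 0.29 × 374 / (34 × 2.5) = 1.276 h

1.28 h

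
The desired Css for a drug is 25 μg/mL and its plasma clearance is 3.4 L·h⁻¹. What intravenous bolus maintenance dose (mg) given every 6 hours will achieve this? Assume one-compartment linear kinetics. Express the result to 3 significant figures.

At steady state, dose per interval replaces the amount cleared in that interval: D/τ = CL·Css.
D = CL × Css × τ = 3.400 × 25 × 6 = 510.0 mg

510 mg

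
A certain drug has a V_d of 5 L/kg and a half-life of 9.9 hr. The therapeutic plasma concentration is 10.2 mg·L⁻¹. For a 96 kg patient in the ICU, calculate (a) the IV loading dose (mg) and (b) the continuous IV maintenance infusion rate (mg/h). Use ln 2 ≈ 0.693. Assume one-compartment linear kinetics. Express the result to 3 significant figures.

Total Vd = 5 × 96 = 480.0 L
LD = Vd × C = 480.0 × 10.2 = 4896 mg
CL = 0.693 × Vd / t½ = 0.693 × 480.0 / 9.9 = 33.60 L/h
Infusion rate = CL × Css = 33.60 × 10.2 = 342.7 mg/h

(a) 4900 mg; (b) 343 mg/h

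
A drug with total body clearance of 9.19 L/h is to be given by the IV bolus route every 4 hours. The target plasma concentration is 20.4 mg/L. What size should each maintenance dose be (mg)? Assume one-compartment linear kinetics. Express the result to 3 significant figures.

750 mg

D = CL × Css × τ = 9.190 × 20.4 × 4 = 749.9 mg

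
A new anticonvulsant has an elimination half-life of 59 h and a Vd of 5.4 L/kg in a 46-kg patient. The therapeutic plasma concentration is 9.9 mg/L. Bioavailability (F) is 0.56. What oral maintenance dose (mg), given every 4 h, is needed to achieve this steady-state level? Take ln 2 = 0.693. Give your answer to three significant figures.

206 mg

Vd = 5.4 L/kg × 46 kg = 248.4 L
CL = ln 2 · Vd / t½ = 0.693 × 248.4 / 59 = 2.918 L/h
D = CL × Css × τ / F = 2.918 × 9.9 × 4 / 0.56 = 206.3 mg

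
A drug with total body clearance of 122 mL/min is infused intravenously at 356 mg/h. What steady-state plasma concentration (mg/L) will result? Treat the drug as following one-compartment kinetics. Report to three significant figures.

48.6 mg/L

CL = 122 mL/min × 60/1000 = 7.320 L/h
Css = rate / CL = 356 / 7.320 = 48.63 mg/L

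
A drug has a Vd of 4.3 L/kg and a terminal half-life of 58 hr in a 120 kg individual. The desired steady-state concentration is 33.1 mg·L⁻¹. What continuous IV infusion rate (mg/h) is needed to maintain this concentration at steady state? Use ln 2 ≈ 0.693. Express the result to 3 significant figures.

204 mg/h

Vd(total) = 120 kg × 4.3 L/kg = 516.0 L
CL = ln 2 · Vd / t½ = 0.693 × 516.0 / 58 = 6.165 L/h
Infusion rate = CL × Css = 6.165 × 33.1 = 204.1 mg/h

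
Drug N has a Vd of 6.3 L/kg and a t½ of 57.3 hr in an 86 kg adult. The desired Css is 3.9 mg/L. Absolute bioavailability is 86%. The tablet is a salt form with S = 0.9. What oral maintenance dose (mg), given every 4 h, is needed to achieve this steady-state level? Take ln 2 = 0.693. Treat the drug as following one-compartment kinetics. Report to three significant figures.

132 mg

Total Vd = 6.3 × 86 = 541.8 L
k = 0.693/57.3 = 0.01209 h⁻¹, so CL = k·Vd = 0.01209 × 541.8 = 6.550 L/h
D = CL × Css × τ / F / S = 6.550 × 3.9 × 4 / 0.86 / 0.9 = 132.0 mg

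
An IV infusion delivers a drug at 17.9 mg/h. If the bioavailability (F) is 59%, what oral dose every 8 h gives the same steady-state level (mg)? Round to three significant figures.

243 mg

To maintain the same Css, the systemic dosing rate must be unchanged: F·D/τ = infusion rate.
D = rate × τ / F = 17.9 × 8 / 0.59 = 242.7 mg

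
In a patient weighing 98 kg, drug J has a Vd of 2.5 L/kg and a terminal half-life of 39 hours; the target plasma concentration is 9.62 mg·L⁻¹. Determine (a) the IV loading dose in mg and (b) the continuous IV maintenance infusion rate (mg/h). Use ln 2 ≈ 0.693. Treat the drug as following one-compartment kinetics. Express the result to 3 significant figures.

(a) 2360 mg; (b) 41.9 mg/h

Vd(total) = 98 kg × 2.5 L/kg = 245.0 L
LD = Vd × C = 245.0 × 9.62 = 2357 mg
CL = 0.693 × Vd / t½ = 0.693 × 245.0 / 39 = 4.353 L/h
Infusion rate = CL × Css = 4.353 × 9.62 = 41.88 mg/h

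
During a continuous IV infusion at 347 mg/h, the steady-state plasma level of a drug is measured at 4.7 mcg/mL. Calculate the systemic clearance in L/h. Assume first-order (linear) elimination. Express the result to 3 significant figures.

At steady state, infusion rate = CL × Css, so CL = rate / Css.
CL = 347 / 4.7 = 73.83 L/h

73.8 L/h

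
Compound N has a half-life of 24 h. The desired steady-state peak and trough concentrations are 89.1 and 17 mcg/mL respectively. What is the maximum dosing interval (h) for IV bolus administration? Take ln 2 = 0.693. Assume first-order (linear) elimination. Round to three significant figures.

57.4 h

k = 0.693 / t½ = 0.693 / 24 = 0.02888 h⁻¹
Between IV bolus doses, concentration decays as C = C₀·e^(−kτ), so C_peak/C_trough = e^(kτ).
τ_max = ln(C_peak/C_trough) / k = ln(89.1/17) / 0.02888 = 1.657 / 0.02888 = 57.38 h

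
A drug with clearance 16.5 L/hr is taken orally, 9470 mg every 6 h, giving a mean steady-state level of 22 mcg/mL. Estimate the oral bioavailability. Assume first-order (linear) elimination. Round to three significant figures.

0.230

F·D/τ = CL·Css at steady state → F = CL·Css·τ / D.
F = 16.5 × 22 × 6 / 9470 = 0.230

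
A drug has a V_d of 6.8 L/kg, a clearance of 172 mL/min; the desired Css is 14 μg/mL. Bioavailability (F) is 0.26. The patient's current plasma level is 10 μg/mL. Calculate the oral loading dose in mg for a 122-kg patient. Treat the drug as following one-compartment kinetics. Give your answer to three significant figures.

Vd(total) = 122 kg × 6.8 L/kg = 829.6 L
Concentration deficit ΔC = 14 − 10 = 4.000 mg/L
LD = Vd × ΔC / F = 829.6 × 4.000 / 0.26 = 12760 mg

12800 mg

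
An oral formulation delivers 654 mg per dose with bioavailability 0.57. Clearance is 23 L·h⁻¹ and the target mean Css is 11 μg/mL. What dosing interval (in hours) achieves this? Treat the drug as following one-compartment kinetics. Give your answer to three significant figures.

1.47 h

F·D/τ = CL·Css → τ = F·D / (CL·Css).
τ = 0.57 × 654 / (23 × 11) = 1.473 h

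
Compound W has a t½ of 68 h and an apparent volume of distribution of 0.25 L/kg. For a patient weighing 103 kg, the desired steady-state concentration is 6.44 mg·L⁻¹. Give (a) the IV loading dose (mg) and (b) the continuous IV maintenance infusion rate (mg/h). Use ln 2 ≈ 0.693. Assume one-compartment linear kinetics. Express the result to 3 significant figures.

Vd(total) = 103 kg × 0.25 L/kg = 25.75 L
LD = Vd × C = 25.75 × 6.44 = 165.8 mg
CL = 0.693 × Vd / t½ = 0.693 × 25.75 / 68 = 0.2624 L/h
Infusion rate = CL × Css = 0.2624 × 6.44 = 1.690 mg/h

(a) 166 mg; (b) 1.69 mg/h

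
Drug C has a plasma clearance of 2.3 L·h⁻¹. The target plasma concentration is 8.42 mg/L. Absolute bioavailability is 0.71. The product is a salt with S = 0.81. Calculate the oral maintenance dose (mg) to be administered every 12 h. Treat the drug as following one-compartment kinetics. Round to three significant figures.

D = CL × Css × τ / F / S = 2.300 × 8.42 × 12 / 0.71 / 0.81 = 404.1 mg

404 mg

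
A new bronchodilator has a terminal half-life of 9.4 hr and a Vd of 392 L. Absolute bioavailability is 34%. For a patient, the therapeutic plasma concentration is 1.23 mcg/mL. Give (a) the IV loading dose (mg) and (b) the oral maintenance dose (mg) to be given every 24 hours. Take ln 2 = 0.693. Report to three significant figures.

LD = Vd × C = 392.0 × 1.23 = 482.2 mg
CL = 0.693 × Vd / t½ = 0.693 × 392.0 / 9.4 = 28.90 L/h
D = CL × Css × τ / F = 28.90 × 1.23 × 24 / 0.34 = 2509 mg

(a) 482 mg; (b) 2510 mg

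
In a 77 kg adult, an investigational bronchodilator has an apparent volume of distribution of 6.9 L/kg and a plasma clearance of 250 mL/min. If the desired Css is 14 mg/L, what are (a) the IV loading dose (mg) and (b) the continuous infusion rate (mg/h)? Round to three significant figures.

(a) 7440 mg; (b) 210 mg/h

Vd(total) = 77 kg × 6.9 L/kg = 531.3 L
Loading dose = Vd × C = 531.3 × 14 = 7438 mg
CL = 250 mL/min × 60/1000 = 15.00 L/h
Maintenance infusion rate = CL × Css = 15.00 × 14 = 210.0 mg/h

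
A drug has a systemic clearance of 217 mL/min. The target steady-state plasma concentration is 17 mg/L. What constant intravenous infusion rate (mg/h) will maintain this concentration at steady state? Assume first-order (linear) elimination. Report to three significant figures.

221 mg/h

Convert clearance: 217 mL/min × 60 min/h ÷ 1000 mL/L = 13.02 L/h
Infusion rate = CL · Css = 13.02 L/h × 17 mg/L = 221.3 mg/h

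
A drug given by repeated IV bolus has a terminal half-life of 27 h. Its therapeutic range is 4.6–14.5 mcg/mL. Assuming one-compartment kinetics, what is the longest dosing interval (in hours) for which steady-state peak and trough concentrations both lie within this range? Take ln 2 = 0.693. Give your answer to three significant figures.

k = 0.693 / t½ = 0.693 / 27 = 0.02567 h⁻¹
Between IV bolus doses, concentration decays as C = C₀·e^(−kτ), so C_peak/C_trough = e^(kτ).
τ_max = ln(C_peak/C_trough) / k = ln(14.5/4.6) / 0.02567 = 1.148 / 0.02567 = 44.72 h

44.7 h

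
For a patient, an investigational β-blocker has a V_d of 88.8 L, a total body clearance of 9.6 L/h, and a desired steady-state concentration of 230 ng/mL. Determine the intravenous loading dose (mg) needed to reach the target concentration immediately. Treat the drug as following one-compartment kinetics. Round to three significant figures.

20.4 mg

C = 230 ng/mL = 0.2300 mg/L
The loading dose fills Vd to the target concentration; clearance is irrelevant here.
LD = Vd × C = 88.80 × 0.2300 = 20.42 mg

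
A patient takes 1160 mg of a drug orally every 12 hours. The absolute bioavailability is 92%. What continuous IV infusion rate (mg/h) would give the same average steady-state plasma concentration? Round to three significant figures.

Equivalent systemic input: infusion rate = F·D/τ.
Rate = 0.92 × 1160 / 12 = 88.93 mg/h

88.9 mg/h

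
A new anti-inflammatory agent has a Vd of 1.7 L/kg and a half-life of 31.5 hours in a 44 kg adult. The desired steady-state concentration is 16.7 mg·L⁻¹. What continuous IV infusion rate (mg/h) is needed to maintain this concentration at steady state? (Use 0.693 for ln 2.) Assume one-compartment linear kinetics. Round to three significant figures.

27.5 mg/h

Vd = 1.7 L/kg × 44 kg = 74.80 L
CL = 0.693 × Vd / t½ = 0.693 × 74.80 / 31.5 = 1.646 L/h
Infusion rate = CL × Css = 1.646 × 16.7 = 27.49 mg/h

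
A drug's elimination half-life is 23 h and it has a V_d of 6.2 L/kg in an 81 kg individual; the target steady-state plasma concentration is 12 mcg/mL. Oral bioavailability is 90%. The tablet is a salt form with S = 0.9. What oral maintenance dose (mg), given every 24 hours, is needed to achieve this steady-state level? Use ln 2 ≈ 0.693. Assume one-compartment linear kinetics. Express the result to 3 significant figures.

5380 mg

Vd(total) = 81 kg × 6.2 L/kg = 502.2 L
CL = ln 2 · Vd / t½ = 0.693 × 502.2 / 23 = 15.13 L/h
D = CL × Css × τ / F / S = 15.13 × 12 × 24 / 0.9 / 0.9 = 5380 mg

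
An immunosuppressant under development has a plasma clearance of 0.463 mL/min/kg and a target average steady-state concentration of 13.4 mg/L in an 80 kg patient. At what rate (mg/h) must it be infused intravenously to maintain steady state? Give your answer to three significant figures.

29.8 mg/h

CL = 0.463 mL/min/kg × 80 kg = 37.04 mL/min = 37.04 × 60/1000 = 2.222 L/h
At steady state, infusion rate equals elimination rate: rate in = CL × Css.
Infusion rate = CL · Css = 2.222 L/h × 13.4 mg/L = 29.77 mg/h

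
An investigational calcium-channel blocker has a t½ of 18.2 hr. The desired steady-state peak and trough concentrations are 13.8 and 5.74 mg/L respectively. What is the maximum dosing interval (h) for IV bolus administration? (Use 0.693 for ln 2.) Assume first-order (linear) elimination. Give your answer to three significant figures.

k = 0.693 / t½ = 0.693 / 18.2 = 0.03808 h⁻¹
Between IV bolus doses, concentration decays as C = C₀·e^(−kτ), so C_peak/C_trough = e^(kτ).
τ_max = ln(C_peak/C_trough) / k = ln(13.8/5.74) / 0.03808 = 0.8772 / 0.03808 = 23.04 h

23.0 h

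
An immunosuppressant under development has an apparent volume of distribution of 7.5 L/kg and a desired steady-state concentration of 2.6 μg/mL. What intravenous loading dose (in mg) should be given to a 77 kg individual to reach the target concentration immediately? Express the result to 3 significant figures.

1500 mg

Vd(total) = 77 kg × 7.5 L/kg = 577.5 L
The loading dose fills Vd to the target concentration.
LD = Vd × C = 577.5 × 2.600 = 1502 mg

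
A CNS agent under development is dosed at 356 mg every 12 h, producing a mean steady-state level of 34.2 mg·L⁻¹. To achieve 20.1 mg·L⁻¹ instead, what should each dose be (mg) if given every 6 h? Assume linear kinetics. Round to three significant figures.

105 mg

For first-order elimination, Css ∝ F·D/(CL·τ); F and CL are unchanged, so Css ∝ D/τ.
D₂ = D₁ × (Css,target / Css,current) × (τ₂/τ₁) = 356 × (20.1/34.2) × (6/12) = 104.6 mg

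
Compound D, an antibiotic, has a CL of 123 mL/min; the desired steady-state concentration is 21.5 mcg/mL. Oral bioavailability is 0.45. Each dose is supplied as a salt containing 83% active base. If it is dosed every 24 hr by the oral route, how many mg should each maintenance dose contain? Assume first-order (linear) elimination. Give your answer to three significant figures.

10200 mg

CL = 123 mL/min × 60/1000 = 7.380 L/h
D = CL × Css × τ / F / S = 7.380 × 21.5 × 24 / 0.45 / 0.83 = 10200 mg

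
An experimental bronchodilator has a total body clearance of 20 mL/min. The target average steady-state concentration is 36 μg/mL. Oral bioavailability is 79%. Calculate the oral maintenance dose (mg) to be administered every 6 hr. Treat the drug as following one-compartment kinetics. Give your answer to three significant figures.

CL = 20 mL/min = 20 × 0.06 = 1.200 L/h
D = CL × Css × τ / F = 1.200 × 36 × 6 / 0.79 = 328.1 mg

328 mg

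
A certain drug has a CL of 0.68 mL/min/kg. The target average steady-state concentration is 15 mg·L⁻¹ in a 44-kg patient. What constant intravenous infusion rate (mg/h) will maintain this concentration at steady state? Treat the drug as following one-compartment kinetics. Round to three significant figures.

26.9 mg/h

CL = 0.68 mL/min/kg × 44 kg = 29.92 mL/min = 29.92 × 60/1000 = 1.795 L/h
At steady state, infusion rate equals elimination rate: rate in = CL × Css.
R₀ = 1.795 × 15 = 26.93 mg/h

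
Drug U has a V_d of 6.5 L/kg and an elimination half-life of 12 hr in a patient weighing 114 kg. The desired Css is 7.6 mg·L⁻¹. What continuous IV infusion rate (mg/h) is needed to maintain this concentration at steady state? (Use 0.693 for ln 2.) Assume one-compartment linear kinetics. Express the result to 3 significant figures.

325 mg/h

Vd(total) = 114 kg × 6.5 L/kg = 741.0 L
k = 0.693/12 = 0.05775 h⁻¹, so CL = k·Vd = 0.05775 × 741.0 = 42.79 L/h
Infusion rate = CL × Css = 42.79 × 7.6 = 325.2 mg/h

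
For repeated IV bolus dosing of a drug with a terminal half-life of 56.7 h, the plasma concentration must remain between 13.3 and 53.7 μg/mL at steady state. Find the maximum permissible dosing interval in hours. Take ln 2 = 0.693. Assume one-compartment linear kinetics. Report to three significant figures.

114 h

k = 0.693 / t½ = 0.693 / 56.7 = 0.01222 h⁻¹
Between IV bolus doses, concentration decays as C = C₀·e^(−kτ), so C_peak/C_trough = e^(kτ).
τ_max = ln(C_peak/C_trough) / k = ln(53.7/13.3) / 0.01222 = 1.396 / 0.01222 = 114.2 h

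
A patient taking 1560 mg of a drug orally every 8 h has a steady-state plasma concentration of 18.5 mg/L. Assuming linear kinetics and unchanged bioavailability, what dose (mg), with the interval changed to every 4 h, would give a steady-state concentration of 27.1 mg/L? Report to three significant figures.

1140 mg

For first-order elimination, Css ∝ F·D/(CL·τ); F and CL are unchanged, so Css ∝ D/τ.
D₂ = D₁ × (Css,target / Css,current) × (τ₂/τ₁) = 1560 × (27.1/18.5) × (4/8) = 1143 mg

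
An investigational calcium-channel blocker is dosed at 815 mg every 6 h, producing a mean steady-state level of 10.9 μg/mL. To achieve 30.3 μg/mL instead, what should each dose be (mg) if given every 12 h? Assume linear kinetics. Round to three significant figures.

With linear kinetics, Css is proportional to dose rate (D/τ) at fixed clearance.
D₂ = D₁ × (Css,target / Css,current) × (τ₂/τ₁) = 815 × (30.3/10.9) × (12/6) = 4531 mg

4530 mg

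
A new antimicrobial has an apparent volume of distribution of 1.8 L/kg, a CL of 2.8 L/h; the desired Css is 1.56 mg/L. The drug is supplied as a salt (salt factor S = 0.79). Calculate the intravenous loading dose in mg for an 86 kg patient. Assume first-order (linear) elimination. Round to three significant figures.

306 mg

Vd(total) = 86 kg × 1.8 L/kg = 154.8 L
LD = Vd × C / S = 154.8 × 1.560 / 0.79 = 305.7 mg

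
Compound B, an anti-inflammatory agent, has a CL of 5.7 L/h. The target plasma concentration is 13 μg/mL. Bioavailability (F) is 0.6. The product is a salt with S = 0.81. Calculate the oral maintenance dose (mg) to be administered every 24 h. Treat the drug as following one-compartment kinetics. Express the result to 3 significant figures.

3660 mg

D = CL × Css × τ / F / S = 5.700 × 13 × 24 / 0.6 / 0.81 = 3659 mg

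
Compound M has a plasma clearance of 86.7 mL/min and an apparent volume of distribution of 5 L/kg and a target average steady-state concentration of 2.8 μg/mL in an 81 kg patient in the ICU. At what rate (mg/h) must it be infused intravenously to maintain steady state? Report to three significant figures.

CL = 86.7 mL/min = 86.7 × 0.06 = 5.202 L/h
Maintenance depends on clearance, not Vd — rate in must match rate out.
R₀ = 5.202 × 2.8 = 14.57 mg/h

14.6 mg/h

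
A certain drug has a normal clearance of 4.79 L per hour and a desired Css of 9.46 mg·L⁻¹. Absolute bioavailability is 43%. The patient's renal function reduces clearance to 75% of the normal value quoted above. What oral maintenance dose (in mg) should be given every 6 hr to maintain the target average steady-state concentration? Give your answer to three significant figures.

474 mg

Patient clearance = 0.75 × 4.790 = 3.593 L/h
D = CL × Css × τ / F = 3.593 × 9.46 × 6 / 0.43 = 474.3 mg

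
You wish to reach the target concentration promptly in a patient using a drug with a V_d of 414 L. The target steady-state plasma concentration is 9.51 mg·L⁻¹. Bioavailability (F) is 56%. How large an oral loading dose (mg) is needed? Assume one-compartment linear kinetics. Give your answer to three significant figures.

7030 mg

LD = Vd × C / F = 414.0 × 9.510 / 0.56 = 7031 mg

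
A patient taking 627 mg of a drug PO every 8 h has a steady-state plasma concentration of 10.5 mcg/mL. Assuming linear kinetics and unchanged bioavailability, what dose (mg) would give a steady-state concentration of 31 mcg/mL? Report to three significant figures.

With linear kinetics, Css is proportional to dose rate (D/τ) at fixed clearance.
D₂ = D₁ × (Css,target / Css,current) = 627 × 31/10.5 = 1851 mg

1850 mg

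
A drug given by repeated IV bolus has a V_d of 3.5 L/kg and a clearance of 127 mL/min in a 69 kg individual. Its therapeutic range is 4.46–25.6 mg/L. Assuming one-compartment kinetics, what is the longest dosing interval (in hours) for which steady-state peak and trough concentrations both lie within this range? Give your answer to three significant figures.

55.4 h

Total Vd = 3.5 × 69 = 241.5 L
Convert clearance: 127 mL/min × 60 min/h ÷ 1000 mL/L = 7.620 L/h
k = CL / Vd = 7.620 / 241.5 = 0.03155 h⁻¹
Between IV bolus doses, concentration decays as C = C₀·e^(−kτ), so C_peak/C_trough = e^(kτ).
τ_max = ln(C_peak/C_trough) / k = ln(25.6/4.46) / 0.03155 = 1.747 / 0.03155 = 55.37 h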